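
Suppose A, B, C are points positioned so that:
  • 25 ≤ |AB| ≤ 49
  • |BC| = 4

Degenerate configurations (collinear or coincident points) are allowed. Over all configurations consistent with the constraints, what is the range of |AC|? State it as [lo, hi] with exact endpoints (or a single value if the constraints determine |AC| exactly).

|AB| ∈ [25, 49]
|BC| ∈ {4}
|AC| ∈ [21, 53]

|AC| ∈ [21, 53]  (≈ [21.0000, 53.0000])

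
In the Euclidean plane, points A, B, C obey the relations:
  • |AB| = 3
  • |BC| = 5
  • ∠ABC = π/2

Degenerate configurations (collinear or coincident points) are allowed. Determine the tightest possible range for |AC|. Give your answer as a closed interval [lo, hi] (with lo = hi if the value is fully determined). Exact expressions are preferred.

|AB| ∈ {3}
|BC| ∈ {5}
|AC| ∈ {√(34)}

|AC| = √(34)  (≈ 5.8310)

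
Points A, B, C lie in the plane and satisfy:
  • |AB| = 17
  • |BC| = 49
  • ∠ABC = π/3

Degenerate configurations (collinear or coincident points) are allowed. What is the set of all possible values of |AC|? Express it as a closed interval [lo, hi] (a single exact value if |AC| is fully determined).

|AC| = √(1857)  (≈ 43.0929)

|AB| ∈ {17}
|BC| ∈ {49}
|AC| ∈ {√(1857)}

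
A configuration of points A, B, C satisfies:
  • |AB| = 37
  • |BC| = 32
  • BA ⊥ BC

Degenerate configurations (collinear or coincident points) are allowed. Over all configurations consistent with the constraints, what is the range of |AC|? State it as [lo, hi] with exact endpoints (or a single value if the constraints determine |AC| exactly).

|AB| ∈ {37}
|BC| ∈ {32}
|AC| ∈ {√(2393)}

|AC| = √(2393)  (≈ 48.9183)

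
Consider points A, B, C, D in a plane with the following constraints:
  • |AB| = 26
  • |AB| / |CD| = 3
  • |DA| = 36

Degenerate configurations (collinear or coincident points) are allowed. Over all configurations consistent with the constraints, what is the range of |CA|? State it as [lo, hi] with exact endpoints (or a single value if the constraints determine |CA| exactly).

|CA| ∈ [82/3, 134/3]  (≈ [27.3333, 44.6667])

|AB| ∈ {26}
|AD| ∈ {36}
|CD| ∈ {26/3}
|BD| ∈ [10, 62]
|AC| ∈ [82/3, 134/3]
|BC| ∈ [4/3, 212/3]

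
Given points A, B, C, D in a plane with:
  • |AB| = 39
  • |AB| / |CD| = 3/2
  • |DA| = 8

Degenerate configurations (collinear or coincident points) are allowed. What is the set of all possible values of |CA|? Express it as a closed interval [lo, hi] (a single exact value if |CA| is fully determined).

|CA| ∈ [18, 34]  (≈ [18.0000, 34.0000])

|AB| ∈ {39}
|AD| ∈ {8}
|CD| ∈ {26}
|BD| ∈ [31, 47]
|AC| ∈ [18, 34]
|BC| ∈ [5, 73]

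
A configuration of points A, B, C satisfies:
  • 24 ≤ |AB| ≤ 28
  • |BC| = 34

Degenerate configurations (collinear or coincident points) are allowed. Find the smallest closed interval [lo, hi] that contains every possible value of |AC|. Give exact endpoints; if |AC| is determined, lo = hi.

|AC| ∈ [6, 62]  (≈ [6.0000, 62.0000])

|AB| ∈ [24, 28]
|BC| ∈ {34}
|AC| ∈ [6, 62]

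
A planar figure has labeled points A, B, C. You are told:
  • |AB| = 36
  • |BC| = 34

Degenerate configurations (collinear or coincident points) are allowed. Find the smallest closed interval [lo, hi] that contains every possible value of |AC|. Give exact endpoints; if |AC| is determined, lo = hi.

|AB| ∈ {36}
|BC| ∈ {34}
|AC| ∈ [2, 70]

|AC| ∈ [2, 70]  (≈ [2.0000, 70.0000])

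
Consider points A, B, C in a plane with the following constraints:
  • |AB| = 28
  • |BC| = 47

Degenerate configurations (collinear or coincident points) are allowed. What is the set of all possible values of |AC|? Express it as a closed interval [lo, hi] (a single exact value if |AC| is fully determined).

|AB| ∈ {28}
|BC| ∈ {47}
|AC| ∈ [19, 75]

|AC| ∈ [19, 75]  (≈ [19.0000, 75.0000])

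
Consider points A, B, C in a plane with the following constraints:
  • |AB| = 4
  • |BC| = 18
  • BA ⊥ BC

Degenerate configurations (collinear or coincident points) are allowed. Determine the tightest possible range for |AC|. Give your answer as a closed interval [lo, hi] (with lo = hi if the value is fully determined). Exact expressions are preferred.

|AB| ∈ {4}
|BC| ∈ {18}
|AC| ∈ {2·√(85)}

|AC| = 2·√(85)  (≈ 18.4391)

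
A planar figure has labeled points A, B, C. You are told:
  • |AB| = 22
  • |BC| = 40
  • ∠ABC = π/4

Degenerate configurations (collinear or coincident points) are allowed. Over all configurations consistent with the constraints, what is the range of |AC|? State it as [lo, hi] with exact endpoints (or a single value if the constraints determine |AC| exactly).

|AC| = 2·√(521 - 220·√(2))  (≈ 28.9740)

|AB| ∈ {22}
|BC| ∈ {40}
|AC| ∈ {2·√(521 - 220·√(2))}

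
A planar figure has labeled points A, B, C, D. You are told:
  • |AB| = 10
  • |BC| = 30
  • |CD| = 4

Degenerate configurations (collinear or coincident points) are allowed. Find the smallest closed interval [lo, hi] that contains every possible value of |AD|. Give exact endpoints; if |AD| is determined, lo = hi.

|AD| ∈ [16, 44]  (≈ [16.0000, 44.0000])

|AB| ∈ {10}
|BC| ∈ {30}
|CD| ∈ {4}
|AC| ∈ [20, 40]
|BD| ∈ [26, 34]
|AD| ∈ [16, 44]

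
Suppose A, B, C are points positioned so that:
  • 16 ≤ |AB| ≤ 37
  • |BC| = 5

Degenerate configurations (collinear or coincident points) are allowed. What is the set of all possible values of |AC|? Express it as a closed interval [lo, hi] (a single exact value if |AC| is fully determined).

|AB| ∈ [16, 37]
|BC| ∈ {5}
|AC| ∈ [11, 42]

|AC| ∈ [11, 42]  (≈ [11.0000, 42.0000])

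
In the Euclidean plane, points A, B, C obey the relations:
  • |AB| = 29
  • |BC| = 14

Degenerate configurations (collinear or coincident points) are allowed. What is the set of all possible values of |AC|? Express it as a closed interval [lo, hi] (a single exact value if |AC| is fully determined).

|AB| ∈ {29}
|BC| ∈ {14}
|AC| ∈ [15, 43]

|AC| ∈ [15, 43]  (≈ [15.0000, 43.0000])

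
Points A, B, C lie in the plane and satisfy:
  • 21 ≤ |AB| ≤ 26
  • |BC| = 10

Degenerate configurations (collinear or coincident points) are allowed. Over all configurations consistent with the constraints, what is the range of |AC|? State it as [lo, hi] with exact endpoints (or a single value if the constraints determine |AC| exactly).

|AC| ∈ [11, 36]  (≈ [11.0000, 36.0000])

|AB| ∈ [21, 26]
|BC| ∈ {10}
|AC| ∈ [11, 36]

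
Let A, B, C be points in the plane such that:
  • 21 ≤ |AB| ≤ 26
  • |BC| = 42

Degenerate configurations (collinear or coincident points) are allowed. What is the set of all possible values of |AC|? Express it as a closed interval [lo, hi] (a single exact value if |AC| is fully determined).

|AC| ∈ [16, 68]  (≈ [16.0000, 68.0000])

|AB| ∈ [21, 26]
|BC| ∈ {42}
|AC| ∈ [16, 68]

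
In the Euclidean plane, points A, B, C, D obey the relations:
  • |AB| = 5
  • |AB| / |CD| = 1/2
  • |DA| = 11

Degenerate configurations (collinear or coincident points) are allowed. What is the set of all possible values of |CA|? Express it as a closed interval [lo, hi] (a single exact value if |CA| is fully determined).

|CA| ∈ [1, 21]  (≈ [1.0000, 21.0000])

|AB| ∈ {5}
|AD| ∈ {11}
|CD| ∈ {10}
|BD| ∈ [6, 16]
|AC| ∈ [1, 21]
|BC| ∈ [0, 26]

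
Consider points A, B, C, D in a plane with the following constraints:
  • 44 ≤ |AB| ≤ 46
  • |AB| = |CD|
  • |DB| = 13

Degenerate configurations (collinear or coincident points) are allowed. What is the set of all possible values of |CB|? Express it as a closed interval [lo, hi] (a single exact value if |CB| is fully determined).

|AB| ∈ [44, 46]
|BD| ∈ {13}
|CD| ∈ [44, 46]
|AD| ∈ [31, 59]
|BC| ∈ [31, 59]
|AC| ∈ [0, 105]

|CB| ∈ [31, 59]  (≈ [31.0000, 59.0000])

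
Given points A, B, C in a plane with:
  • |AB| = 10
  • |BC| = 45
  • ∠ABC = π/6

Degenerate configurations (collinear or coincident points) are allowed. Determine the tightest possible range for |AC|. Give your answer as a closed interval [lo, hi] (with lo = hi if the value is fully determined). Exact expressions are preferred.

|AB| ∈ {10}
|BC| ∈ {45}
|AC| ∈ {5·√(85 - 18·√(3))}

|AC| = 5·√(85 - 18·√(3))  (≈ 36.6821)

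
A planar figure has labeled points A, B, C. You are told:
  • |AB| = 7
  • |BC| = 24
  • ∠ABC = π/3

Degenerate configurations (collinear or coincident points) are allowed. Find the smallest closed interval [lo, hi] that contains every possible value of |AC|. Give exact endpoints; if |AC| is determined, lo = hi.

|AB| ∈ {7}
|BC| ∈ {24}
|AC| ∈ {√(457)}

|AC| = √(457)  (≈ 21.3776)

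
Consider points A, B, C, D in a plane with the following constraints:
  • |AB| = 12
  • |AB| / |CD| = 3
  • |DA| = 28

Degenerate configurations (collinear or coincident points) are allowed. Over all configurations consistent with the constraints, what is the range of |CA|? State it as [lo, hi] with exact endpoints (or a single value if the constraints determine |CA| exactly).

|AB| ∈ {12}
|AD| ∈ {28}
|CD| ∈ {4}
|BD| ∈ [16, 40]
|AC| ∈ [24, 32]
|BC| ∈ [12, 44]

|CA| ∈ [24, 32]  (≈ [24.0000, 32.0000])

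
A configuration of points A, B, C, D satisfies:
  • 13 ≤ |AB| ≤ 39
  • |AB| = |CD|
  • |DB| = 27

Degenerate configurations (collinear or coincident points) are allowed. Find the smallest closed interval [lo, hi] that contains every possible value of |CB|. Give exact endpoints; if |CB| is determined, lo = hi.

|CB| ∈ [0, 66]  (≈ [0.0000, 66.0000])

|AB| ∈ [13, 39]
|BD| ∈ {27}
|CD| ∈ [13, 39]
|AD| ∈ [0, 66]
|BC| ∈ [0, 66]
|AC| ∈ [0, 105]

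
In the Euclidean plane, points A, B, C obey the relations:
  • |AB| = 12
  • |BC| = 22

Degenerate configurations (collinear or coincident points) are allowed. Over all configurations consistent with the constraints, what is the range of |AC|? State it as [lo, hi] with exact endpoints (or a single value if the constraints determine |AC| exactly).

|AC| ∈ [10, 34]  (≈ [10.0000, 34.0000])

|AB| ∈ {12}
|BC| ∈ {22}
|AC| ∈ [10, 34]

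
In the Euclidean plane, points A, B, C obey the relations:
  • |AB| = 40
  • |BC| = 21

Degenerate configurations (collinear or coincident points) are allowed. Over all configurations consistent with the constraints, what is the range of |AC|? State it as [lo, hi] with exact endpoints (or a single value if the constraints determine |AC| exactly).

|AC| ∈ [19, 61]  (≈ [19.0000, 61.0000])

|AB| ∈ {40}
|BC| ∈ {21}
|AC| ∈ [19, 61]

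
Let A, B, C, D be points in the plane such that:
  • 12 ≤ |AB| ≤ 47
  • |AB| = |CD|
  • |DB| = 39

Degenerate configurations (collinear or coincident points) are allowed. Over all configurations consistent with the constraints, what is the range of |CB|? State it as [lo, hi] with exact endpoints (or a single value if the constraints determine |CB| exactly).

|AB| ∈ [12, 47]
|BD| ∈ {39}
|CD| ∈ [12, 47]
|AD| ∈ [0, 86]
|BC| ∈ [0, 86]
|AC| ∈ [0, 133]

|CB| ∈ [0, 86]  (≈ [0.0000, 86.0000])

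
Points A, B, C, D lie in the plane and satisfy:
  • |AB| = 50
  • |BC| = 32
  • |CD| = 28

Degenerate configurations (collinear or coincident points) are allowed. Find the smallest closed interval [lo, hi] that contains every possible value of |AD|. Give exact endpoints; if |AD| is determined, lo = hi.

|AB| ∈ {50}
|BC| ∈ {32}
|CD| ∈ {28}
|AC| ∈ [18, 82]
|BD| ∈ [4, 60]
|AD| ∈ [0, 110]

|AD| ∈ [0, 110]  (≈ [0.0000, 110.0000])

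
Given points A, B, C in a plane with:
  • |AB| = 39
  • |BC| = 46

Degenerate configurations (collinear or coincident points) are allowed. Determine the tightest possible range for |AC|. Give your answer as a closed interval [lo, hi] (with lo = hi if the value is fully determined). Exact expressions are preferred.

|AB| ∈ {39}
|BC| ∈ {46}
|AC| ∈ [7, 85]

|AC| ∈ [7, 85]  (≈ [7.0000, 85.0000])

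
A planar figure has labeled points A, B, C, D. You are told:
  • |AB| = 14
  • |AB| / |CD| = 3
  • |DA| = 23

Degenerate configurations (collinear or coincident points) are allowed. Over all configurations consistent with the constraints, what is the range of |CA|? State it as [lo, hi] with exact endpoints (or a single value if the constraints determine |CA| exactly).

|CA| ∈ [55/3, 83/3]  (≈ [18.3333, 27.6667])

|AB| ∈ {14}
|AD| ∈ {23}
|CD| ∈ {14/3}
|BD| ∈ [9, 37]
|AC| ∈ [55/3, 83/3]
|BC| ∈ [13/3, 125/3]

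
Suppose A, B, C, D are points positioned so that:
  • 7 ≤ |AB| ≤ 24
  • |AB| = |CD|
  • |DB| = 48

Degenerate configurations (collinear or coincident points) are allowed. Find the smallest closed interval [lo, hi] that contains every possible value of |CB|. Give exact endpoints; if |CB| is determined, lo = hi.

|CB| ∈ [24, 72]  (≈ [24.0000, 72.0000])

|AB| ∈ [7, 24]
|BD| ∈ {48}
|CD| ∈ [7, 24]
|AD| ∈ [24, 72]
|BC| ∈ [24, 72]
|AC| ∈ [0, 96]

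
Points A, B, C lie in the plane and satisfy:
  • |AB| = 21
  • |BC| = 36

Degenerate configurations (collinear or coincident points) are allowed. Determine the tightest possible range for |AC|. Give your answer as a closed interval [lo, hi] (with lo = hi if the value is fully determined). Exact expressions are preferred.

|AC| ∈ [15, 57]  (≈ [15.0000, 57.0000])

|AB| ∈ {21}
|BC| ∈ {36}
|AC| ∈ [15, 57]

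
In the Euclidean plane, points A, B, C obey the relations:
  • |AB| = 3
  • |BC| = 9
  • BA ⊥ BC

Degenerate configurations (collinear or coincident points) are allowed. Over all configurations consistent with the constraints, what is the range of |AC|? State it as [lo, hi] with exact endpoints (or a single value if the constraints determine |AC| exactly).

|AC| = 3·√(10)  (≈ 9.4868)

|AB| ∈ {3}
|BC| ∈ {9}
|AC| ∈ {3·√(10)}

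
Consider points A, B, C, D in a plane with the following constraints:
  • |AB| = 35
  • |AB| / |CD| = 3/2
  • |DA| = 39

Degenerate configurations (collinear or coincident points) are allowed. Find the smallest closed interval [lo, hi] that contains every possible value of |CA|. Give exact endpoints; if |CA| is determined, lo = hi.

|AB| ∈ {35}
|AD| ∈ {39}
|CD| ∈ {70/3}
|BD| ∈ [4, 74]
|AC| ∈ [47/3, 187/3]
|BC| ∈ [0, 292/3]

|CA| ∈ [47/3, 187/3]  (≈ [15.6667, 62.3333])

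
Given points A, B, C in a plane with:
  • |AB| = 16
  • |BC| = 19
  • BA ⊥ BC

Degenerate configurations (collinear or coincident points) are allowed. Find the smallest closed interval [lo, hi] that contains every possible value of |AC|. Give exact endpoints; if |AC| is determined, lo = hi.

|AC| = √(617)  (≈ 24.8395)

|AB| ∈ {16}
|BC| ∈ {19}
|AC| ∈ {√(617)}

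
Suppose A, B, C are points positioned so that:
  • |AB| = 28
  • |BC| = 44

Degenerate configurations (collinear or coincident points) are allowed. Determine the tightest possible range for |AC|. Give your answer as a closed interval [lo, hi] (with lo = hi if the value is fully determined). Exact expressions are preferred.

|AC| ∈ [16, 72]  (≈ [16.0000, 72.0000])

|AB| ∈ {28}
|BC| ∈ {44}
|AC| ∈ [16, 72]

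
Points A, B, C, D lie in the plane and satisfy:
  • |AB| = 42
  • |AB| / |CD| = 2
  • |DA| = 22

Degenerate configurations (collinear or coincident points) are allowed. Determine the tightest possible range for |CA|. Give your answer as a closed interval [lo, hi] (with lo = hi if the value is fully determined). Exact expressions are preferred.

|AB| ∈ {42}
|AD| ∈ {22}
|CD| ∈ {21}
|BD| ∈ [20, 64]
|AC| ∈ [1, 43]
|BC| ∈ [0, 85]

|CA| ∈ [1, 43]  (≈ [1.0000, 43.0000])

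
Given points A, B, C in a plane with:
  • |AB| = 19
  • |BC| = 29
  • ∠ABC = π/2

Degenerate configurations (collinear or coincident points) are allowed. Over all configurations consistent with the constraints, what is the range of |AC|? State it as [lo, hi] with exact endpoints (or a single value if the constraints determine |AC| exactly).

|AC| = √(1202)  (≈ 34.6699)

|AB| ∈ {19}
|BC| ∈ {29}
|AC| ∈ {√(1202)}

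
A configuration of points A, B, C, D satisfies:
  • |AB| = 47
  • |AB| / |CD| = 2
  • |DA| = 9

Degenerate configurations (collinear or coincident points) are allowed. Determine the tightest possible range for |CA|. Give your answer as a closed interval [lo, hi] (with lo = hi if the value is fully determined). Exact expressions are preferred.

|CA| ∈ [29/2, 65/2]  (≈ [14.5000, 32.5000])

|AB| ∈ {47}
|AD| ∈ {9}
|CD| ∈ {47/2}
|BD| ∈ [38, 56]
|AC| ∈ [29/2, 65/2]
|BC| ∈ [29/2, 159/2]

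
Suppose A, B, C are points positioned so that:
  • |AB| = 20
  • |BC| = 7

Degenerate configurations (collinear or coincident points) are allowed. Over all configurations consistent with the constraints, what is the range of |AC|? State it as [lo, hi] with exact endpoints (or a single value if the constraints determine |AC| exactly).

|AC| ∈ [13, 27]  (≈ [13.0000, 27.0000])

|AB| ∈ {20}
|BC| ∈ {7}
|AC| ∈ [13, 27]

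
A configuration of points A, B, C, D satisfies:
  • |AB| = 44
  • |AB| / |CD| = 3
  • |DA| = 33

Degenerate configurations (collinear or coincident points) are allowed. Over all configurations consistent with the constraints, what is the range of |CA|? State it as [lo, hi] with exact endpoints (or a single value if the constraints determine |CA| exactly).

|CA| ∈ [55/3, 143/3]  (≈ [18.3333, 47.6667])

|AB| ∈ {44}
|AD| ∈ {33}
|CD| ∈ {44/3}
|BD| ∈ [11, 77]
|AC| ∈ [55/3, 143/3]
|BC| ∈ [0, 275/3]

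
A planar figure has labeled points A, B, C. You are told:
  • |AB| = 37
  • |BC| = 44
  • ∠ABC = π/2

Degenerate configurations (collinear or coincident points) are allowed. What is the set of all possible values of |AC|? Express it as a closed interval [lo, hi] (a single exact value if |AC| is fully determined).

|AC| = √(3305)  (≈ 57.4891)

|AB| ∈ {37}
|BC| ∈ {44}
|AC| ∈ {√(3305)}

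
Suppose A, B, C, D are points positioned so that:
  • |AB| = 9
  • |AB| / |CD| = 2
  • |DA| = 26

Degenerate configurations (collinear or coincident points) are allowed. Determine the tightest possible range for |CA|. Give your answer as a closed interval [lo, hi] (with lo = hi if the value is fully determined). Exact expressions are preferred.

|AB| ∈ {9}
|AD| ∈ {26}
|CD| ∈ {9/2}
|BD| ∈ [17, 35]
|AC| ∈ [43/2, 61/2]
|BC| ∈ [25/2, 79/2]

|CA| ∈ [43/2, 61/2]  (≈ [21.5000, 30.5000])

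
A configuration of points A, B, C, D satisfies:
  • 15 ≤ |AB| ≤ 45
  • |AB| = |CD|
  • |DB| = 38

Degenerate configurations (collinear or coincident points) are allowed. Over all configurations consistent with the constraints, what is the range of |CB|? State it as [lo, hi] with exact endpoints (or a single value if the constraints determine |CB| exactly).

|CB| ∈ [0, 83]  (≈ [0.0000, 83.0000])

|AB| ∈ [15, 45]
|BD| ∈ {38}
|CD| ∈ [15, 45]
|AD| ∈ [0, 83]
|BC| ∈ [0, 83]
|AC| ∈ [0, 128]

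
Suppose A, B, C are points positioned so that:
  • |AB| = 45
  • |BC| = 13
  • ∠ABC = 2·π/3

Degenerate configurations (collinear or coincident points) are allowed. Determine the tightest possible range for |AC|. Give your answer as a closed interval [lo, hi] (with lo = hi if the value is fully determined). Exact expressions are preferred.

|AB| ∈ {45}
|BC| ∈ {13}
|AC| ∈ {√(2779)}

|AC| = √(2779)  (≈ 52.7162)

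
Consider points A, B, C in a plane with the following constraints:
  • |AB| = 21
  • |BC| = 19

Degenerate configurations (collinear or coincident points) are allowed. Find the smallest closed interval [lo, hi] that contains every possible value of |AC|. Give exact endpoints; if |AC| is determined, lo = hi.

|AC| ∈ [2, 40]  (≈ [2.0000, 40.0000])

|AB| ∈ {21}
|BC| ∈ {19}
|AC| ∈ [2, 40]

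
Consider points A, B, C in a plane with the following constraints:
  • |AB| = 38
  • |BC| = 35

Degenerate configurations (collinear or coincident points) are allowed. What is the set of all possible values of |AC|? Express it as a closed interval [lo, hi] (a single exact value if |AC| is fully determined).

|AB| ∈ {38}
|BC| ∈ {35}
|AC| ∈ [3, 73]

|AC| ∈ [3, 73]  (≈ [3.0000, 73.0000])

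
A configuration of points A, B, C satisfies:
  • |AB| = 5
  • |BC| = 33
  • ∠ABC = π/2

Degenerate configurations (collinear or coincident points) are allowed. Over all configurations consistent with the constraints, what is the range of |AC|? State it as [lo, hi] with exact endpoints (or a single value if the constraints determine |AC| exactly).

|AC| = √(1114)  (≈ 33.3766)

|AB| ∈ {5}
|BC| ∈ {33}
|AC| ∈ {√(1114)}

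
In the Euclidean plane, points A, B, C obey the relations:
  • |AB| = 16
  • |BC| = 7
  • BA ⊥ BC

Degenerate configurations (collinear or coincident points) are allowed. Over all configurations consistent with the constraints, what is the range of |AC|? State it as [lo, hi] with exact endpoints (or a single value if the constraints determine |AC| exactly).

|AC| = √(305)  (≈ 17.4642)

|AB| ∈ {16}
|BC| ∈ {7}
|AC| ∈ {√(305)}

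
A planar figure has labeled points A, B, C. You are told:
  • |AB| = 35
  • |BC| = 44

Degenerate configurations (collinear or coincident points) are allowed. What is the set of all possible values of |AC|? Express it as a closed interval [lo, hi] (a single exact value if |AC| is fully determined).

|AC| ∈ [9, 79]  (≈ [9.0000, 79.0000])

|AB| ∈ {35}
|BC| ∈ {44}
|AC| ∈ [9, 79]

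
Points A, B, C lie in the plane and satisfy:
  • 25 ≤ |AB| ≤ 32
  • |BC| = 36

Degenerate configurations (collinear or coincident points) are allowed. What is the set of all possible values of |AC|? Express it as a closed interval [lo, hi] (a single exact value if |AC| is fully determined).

|AC| ∈ [4, 68]  (≈ [4.0000, 68.0000])

|AB| ∈ [25, 32]
|BC| ∈ {36}
|AC| ∈ [4, 68]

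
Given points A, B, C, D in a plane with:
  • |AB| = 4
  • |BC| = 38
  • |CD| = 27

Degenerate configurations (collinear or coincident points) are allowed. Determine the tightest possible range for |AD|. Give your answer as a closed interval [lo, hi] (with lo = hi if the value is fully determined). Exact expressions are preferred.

|AD| ∈ [7, 69]  (≈ [7.0000, 69.0000])

|AB| ∈ {4}
|BC| ∈ {38}
|CD| ∈ {27}
|AC| ∈ [34, 42]
|BD| ∈ [11, 65]
|AD| ∈ [7, 69]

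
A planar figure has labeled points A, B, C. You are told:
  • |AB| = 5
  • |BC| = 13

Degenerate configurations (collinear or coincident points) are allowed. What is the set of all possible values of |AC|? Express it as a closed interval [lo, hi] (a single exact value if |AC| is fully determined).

|AC| ∈ [8, 18]  (≈ [8.0000, 18.0000])

|AB| ∈ {5}
|BC| ∈ {13}
|AC| ∈ [8, 18]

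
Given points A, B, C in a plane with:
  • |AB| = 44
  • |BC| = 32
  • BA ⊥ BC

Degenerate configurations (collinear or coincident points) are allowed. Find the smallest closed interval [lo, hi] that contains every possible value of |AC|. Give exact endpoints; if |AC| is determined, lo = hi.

|AC| = 4·√(185)  (≈ 54.4059)

|AB| ∈ {44}
|BC| ∈ {32}
|AC| ∈ {4·√(185)}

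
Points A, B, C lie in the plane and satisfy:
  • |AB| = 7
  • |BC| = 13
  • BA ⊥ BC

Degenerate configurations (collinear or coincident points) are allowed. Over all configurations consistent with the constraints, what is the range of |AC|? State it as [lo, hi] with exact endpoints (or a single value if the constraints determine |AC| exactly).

|AC| = √(218)  (≈ 14.7648)

|AB| ∈ {7}
|BC| ∈ {13}
|AC| ∈ {√(218)}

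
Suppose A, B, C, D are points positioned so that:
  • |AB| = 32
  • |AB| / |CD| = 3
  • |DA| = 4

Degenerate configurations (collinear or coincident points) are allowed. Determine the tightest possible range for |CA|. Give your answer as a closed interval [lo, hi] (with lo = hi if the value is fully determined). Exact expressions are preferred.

|AB| ∈ {32}
|AD| ∈ {4}
|CD| ∈ {32/3}
|BD| ∈ [28, 36]
|AC| ∈ [20/3, 44/3]
|BC| ∈ [52/3, 140/3]

|CA| ∈ [20/3, 44/3]  (≈ [6.6667, 14.6667])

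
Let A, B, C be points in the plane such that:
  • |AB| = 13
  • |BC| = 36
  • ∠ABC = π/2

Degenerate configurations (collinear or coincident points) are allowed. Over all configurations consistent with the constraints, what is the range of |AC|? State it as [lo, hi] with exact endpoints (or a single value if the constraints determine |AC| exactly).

|AC| = √(1465)  (≈ 38.2753)

|AB| ∈ {13}
|BC| ∈ {36}
|AC| ∈ {√(1465)}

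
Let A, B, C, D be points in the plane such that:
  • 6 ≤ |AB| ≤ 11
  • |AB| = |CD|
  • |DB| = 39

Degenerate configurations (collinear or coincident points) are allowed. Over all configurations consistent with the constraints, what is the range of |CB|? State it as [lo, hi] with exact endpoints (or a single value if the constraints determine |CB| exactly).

|AB| ∈ [6, 11]
|BD| ∈ {39}
|CD| ∈ [6, 11]
|AD| ∈ [28, 50]
|BC| ∈ [28, 50]
|AC| ∈ [17, 61]

|CB| ∈ [28, 50]  (≈ [28.0000, 50.0000])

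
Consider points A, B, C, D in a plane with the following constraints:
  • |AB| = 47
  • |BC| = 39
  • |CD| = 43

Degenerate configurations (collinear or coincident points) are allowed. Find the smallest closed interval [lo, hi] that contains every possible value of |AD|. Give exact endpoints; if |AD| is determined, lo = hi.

|AB| ∈ {47}
|BC| ∈ {39}
|CD| ∈ {43}
|AC| ∈ [8, 86]
|BD| ∈ [4, 82]
|AD| ∈ [0, 129]

|AD| ∈ [0, 129]  (≈ [0.0000, 129.0000])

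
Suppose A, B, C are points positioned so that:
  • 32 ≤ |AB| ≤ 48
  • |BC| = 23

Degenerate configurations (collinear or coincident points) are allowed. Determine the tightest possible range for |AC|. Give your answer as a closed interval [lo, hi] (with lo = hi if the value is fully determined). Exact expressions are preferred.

|AC| ∈ [9, 71]  (≈ [9.0000, 71.0000])

|AB| ∈ [32, 48]
|BC| ∈ {23}
|AC| ∈ [9, 71]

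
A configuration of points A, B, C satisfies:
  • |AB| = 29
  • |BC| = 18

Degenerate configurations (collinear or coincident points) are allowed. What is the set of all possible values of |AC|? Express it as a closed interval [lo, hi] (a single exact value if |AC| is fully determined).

|AC| ∈ [11, 47]  (≈ [11.0000, 47.0000])

|AB| ∈ {29}
|BC| ∈ {18}
|AC| ∈ [11, 47]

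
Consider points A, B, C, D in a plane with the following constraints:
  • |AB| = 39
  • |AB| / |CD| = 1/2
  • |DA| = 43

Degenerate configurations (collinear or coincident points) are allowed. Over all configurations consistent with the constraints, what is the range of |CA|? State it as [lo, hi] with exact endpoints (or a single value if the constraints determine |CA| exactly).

|CA| ∈ [35, 121]  (≈ [35.0000, 121.0000])

|AB| ∈ {39}
|AD| ∈ {43}
|CD| ∈ {78}
|BD| ∈ [4, 82]
|AC| ∈ [35, 121]
|BC| ∈ [0, 160]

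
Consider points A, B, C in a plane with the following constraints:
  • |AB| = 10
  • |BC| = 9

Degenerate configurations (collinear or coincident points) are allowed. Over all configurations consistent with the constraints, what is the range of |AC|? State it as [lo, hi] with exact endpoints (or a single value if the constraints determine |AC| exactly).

|AC| ∈ [1, 19]  (≈ [1.0000, 19.0000])

|AB| ∈ {10}
|BC| ∈ {9}
|AC| ∈ [1, 19]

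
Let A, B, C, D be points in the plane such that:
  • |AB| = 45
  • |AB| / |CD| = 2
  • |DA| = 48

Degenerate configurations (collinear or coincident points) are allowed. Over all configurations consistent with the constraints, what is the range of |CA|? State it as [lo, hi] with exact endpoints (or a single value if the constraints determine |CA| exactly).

|CA| ∈ [51/2, 141/2]  (≈ [25.5000, 70.5000])

|AB| ∈ {45}
|AD| ∈ {48}
|CD| ∈ {45/2}
|BD| ∈ [3, 93]
|AC| ∈ [51/2, 141/2]
|BC| ∈ [0, 231/2]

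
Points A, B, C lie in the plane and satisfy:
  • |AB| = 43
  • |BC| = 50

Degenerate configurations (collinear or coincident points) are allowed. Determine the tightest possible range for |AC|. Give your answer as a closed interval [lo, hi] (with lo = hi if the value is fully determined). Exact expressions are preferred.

|AC| ∈ [7, 93]  (≈ [7.0000, 93.0000])

|AB| ∈ {43}
|BC| ∈ {50}
|AC| ∈ [7, 93]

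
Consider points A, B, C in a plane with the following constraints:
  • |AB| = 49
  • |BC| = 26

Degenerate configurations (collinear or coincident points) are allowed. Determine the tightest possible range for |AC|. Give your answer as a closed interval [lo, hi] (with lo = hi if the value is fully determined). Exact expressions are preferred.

|AB| ∈ {49}
|BC| ∈ {26}
|AC| ∈ [23, 75]

|AC| ∈ [23, 75]  (≈ [23.0000, 75.0000])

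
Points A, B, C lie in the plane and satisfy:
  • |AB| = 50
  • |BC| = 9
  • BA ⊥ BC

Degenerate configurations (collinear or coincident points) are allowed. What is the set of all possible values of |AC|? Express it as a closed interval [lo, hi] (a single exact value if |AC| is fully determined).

|AB| ∈ {50}
|BC| ∈ {9}
|AC| ∈ {√(2581)}

|AC| = √(2581)  (≈ 50.8035)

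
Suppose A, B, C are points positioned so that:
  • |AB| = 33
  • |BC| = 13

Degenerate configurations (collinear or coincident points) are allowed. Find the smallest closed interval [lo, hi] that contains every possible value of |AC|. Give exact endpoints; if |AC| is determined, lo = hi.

|AC| ∈ [20, 46]  (≈ [20.0000, 46.0000])

|AB| ∈ {33}
|BC| ∈ {13}
|AC| ∈ [20, 46]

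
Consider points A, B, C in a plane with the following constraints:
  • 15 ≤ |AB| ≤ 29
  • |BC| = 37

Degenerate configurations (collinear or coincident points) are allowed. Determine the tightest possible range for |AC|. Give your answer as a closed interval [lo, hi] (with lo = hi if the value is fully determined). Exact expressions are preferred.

|AB| ∈ [15, 29]
|BC| ∈ {37}
|AC| ∈ [8, 66]

|AC| ∈ [8, 66]  (≈ [8.0000, 66.0000])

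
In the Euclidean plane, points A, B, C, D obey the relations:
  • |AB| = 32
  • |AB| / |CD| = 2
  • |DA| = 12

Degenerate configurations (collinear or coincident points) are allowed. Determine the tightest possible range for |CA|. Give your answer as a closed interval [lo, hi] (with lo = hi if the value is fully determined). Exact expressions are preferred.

|AB| ∈ {32}
|AD| ∈ {12}
|CD| ∈ {16}
|BD| ∈ [20, 44]
|AC| ∈ [4, 28]
|BC| ∈ [4, 60]

|CA| ∈ [4, 28]  (≈ [4.0000, 28.0000])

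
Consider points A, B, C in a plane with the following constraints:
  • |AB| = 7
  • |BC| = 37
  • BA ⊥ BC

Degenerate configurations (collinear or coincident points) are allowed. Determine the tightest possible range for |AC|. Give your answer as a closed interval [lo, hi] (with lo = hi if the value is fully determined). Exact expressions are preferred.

|AB| ∈ {7}
|BC| ∈ {37}
|AC| ∈ {√(1418)}

|AC| = √(1418)  (≈ 37.6563)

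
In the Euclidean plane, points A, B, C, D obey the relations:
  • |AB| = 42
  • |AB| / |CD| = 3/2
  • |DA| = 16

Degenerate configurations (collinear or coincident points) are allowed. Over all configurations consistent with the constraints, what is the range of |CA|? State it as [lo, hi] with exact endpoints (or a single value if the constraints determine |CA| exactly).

|CA| ∈ [12, 44]  (≈ [12.0000, 44.0000])

|AB| ∈ {42}
|AD| ∈ {16}
|CD| ∈ {28}
|BD| ∈ [26, 58]
|AC| ∈ [12, 44]
|BC| ∈ [0, 86]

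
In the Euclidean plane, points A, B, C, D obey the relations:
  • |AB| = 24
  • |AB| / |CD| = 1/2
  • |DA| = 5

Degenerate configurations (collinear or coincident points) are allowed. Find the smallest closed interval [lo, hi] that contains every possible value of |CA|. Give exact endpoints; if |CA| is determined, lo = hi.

|AB| ∈ {24}
|AD| ∈ {5}
|CD| ∈ {48}
|BD| ∈ [19, 29]
|AC| ∈ [43, 53]
|BC| ∈ [19, 77]

|CA| ∈ [43, 53]  (≈ [43.0000, 53.0000])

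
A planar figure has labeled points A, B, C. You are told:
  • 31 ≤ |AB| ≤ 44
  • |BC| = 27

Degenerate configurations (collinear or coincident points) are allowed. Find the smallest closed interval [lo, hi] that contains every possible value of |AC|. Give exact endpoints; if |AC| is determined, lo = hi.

|AB| ∈ [31, 44]
|BC| ∈ {27}
|AC| ∈ [4, 71]

|AC| ∈ [4, 71]  (≈ [4.0000, 71.0000])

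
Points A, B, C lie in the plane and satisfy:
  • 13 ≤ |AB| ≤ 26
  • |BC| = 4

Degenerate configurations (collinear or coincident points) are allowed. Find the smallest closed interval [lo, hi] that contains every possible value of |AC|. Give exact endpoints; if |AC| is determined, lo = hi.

|AC| ∈ [9, 30]  (≈ [9.0000, 30.0000])

|AB| ∈ [13, 26]
|BC| ∈ {4}
|AC| ∈ [9, 30]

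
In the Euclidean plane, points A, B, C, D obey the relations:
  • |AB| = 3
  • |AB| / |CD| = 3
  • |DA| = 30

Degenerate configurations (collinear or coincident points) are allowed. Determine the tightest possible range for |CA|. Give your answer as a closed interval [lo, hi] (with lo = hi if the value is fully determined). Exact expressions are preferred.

|AB| ∈ {3}
|AD| ∈ {30}
|CD| ∈ {1}
|BD| ∈ [27, 33]
|AC| ∈ [29, 31]
|BC| ∈ [26, 34]

|CA| ∈ [29, 31]  (≈ [29.0000, 31.0000])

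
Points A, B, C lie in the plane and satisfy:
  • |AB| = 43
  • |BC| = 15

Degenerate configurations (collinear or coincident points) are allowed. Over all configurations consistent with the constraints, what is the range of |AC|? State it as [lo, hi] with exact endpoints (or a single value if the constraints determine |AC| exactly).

|AC| ∈ [28, 58]  (≈ [28.0000, 58.0000])

|AB| ∈ {43}
|BC| ∈ {15}
|AC| ∈ [28, 58]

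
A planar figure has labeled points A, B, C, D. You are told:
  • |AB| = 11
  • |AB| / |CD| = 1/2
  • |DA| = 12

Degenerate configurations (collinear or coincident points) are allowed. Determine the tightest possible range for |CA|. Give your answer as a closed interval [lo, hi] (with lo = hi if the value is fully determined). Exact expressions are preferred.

|AB| ∈ {11}
|AD| ∈ {12}
|CD| ∈ {22}
|BD| ∈ [1, 23]
|AC| ∈ [10, 34]
|BC| ∈ [0, 45]

|CA| ∈ [10, 34]  (≈ [10.0000, 34.0000])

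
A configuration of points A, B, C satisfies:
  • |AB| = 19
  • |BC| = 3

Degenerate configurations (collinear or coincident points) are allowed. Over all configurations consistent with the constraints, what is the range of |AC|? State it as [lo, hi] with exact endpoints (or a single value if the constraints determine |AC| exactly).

|AC| ∈ [16, 22]  (≈ [16.0000, 22.0000])

|AB| ∈ {19}
|BC| ∈ {3}
|AC| ∈ [16, 22]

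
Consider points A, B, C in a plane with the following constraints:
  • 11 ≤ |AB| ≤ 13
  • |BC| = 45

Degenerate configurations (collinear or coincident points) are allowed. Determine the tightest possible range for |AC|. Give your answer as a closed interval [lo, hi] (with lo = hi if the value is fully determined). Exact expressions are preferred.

|AC| ∈ [32, 58]  (≈ [32.0000, 58.0000])

|AB| ∈ [11, 13]
|BC| ∈ {45}
|AC| ∈ [32, 58]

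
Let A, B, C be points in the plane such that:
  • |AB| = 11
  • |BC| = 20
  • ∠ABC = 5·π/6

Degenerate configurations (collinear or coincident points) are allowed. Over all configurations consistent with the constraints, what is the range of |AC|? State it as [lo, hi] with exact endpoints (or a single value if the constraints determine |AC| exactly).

|AB| ∈ {11}
|BC| ∈ {20}
|AC| ∈ {√(220·√(3) + 521)}

|AC| = √(220·√(3) + 521)  (≈ 30.0342)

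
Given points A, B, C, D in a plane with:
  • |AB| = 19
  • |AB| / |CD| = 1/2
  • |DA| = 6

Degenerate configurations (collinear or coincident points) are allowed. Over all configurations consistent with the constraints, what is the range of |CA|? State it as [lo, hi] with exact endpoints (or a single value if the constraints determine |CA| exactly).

|CA| ∈ [32, 44]  (≈ [32.0000, 44.0000])

|AB| ∈ {19}
|AD| ∈ {6}
|CD| ∈ {38}
|BD| ∈ [13, 25]
|AC| ∈ [32, 44]
|BC| ∈ [13, 63]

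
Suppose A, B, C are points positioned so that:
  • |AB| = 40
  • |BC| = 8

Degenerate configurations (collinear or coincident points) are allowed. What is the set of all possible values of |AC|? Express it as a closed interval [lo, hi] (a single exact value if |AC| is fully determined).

|AB| ∈ {40}
|BC| ∈ {8}
|AC| ∈ [32, 48]

|AC| ∈ [32, 48]  (≈ [32.0000, 48.0000])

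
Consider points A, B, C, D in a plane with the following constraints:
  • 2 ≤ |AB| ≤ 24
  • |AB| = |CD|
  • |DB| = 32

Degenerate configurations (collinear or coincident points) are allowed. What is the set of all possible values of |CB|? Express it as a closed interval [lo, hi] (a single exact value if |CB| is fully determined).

|CB| ∈ [8, 56]  (≈ [8.0000, 56.0000])

|AB| ∈ [2, 24]
|BD| ∈ {32}
|CD| ∈ [2, 24]
|AD| ∈ [8, 56]
|BC| ∈ [8, 56]
|AC| ∈ [0, 80]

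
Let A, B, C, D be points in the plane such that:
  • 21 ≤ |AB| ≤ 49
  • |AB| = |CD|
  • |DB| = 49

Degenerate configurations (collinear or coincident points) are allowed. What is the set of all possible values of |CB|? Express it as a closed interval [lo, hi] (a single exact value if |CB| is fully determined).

|CB| ∈ [0, 98]  (≈ [0.0000, 98.0000])

|AB| ∈ [21, 49]
|BD| ∈ {49}
|CD| ∈ [21, 49]
|AD| ∈ [0, 98]
|BC| ∈ [0, 98]
|AC| ∈ [0, 147]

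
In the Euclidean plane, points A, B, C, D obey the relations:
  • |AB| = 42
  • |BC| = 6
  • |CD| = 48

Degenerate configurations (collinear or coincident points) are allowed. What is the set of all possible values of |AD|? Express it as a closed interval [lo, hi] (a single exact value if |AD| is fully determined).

|AD| ∈ [0, 96]  (≈ [0.0000, 96.0000])

|AB| ∈ {42}
|BC| ∈ {6}
|CD| ∈ {48}
|AC| ∈ [36, 48]
|BD| ∈ [42, 54]
|AD| ∈ [0, 96]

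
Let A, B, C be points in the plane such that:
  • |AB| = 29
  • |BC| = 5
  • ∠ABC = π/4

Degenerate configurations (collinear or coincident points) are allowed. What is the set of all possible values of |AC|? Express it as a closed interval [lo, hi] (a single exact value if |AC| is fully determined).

|AB| ∈ {29}
|BC| ∈ {5}
|AC| ∈ {√(866 - 145·√(2))}

|AC| = √(866 - 145·√(2))  (≈ 25.7087)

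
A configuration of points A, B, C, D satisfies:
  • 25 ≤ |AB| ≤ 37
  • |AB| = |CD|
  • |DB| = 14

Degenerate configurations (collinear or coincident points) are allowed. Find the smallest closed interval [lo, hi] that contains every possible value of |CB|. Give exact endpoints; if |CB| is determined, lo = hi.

|CB| ∈ [11, 51]  (≈ [11.0000, 51.0000])

|AB| ∈ [25, 37]
|BD| ∈ {14}
|CD| ∈ [25, 37]
|AD| ∈ [11, 51]
|BC| ∈ [11, 51]
|AC| ∈ [0, 88]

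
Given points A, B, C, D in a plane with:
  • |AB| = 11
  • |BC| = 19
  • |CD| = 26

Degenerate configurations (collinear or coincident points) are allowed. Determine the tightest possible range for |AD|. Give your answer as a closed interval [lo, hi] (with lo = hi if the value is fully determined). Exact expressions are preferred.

|AD| ∈ [0, 56]  (≈ [0.0000, 56.0000])

|AB| ∈ {11}
|BC| ∈ {19}
|CD| ∈ {26}
|AC| ∈ [8, 30]
|BD| ∈ [7, 45]
|AD| ∈ [0, 56]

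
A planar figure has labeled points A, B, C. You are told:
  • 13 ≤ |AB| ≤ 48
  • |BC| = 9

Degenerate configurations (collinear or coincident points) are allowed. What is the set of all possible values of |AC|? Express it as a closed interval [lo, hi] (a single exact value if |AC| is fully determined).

|AB| ∈ [13, 48]
|BC| ∈ {9}
|AC| ∈ [4, 57]

|AC| ∈ [4, 57]  (≈ [4.0000, 57.0000])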